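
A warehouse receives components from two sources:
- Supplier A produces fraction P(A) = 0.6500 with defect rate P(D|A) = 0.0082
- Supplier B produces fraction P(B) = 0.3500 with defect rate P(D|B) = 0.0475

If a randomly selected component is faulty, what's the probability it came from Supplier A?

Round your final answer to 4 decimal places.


Let A = from Supplier A, D = faulty

Given:
- P(A) = 0.6500, P(B) = 0.3500
- P(D|A) = 0.0082, P(D|B) = 0.0475

Step 1: Find P(D)
P(D) = P(D|A)P(A) + P(D|B)P(B)
     = 0.0082 × 0.6500 + 0.0475 × 0.3500
     = 0.00533000 + 0.01662500
     = 0.02195500

Step 2: Apply Bayes' theorem
P(A|D) = P(D|A)P(A) / P(D)
       = 0.00533000 / 0.02195500
       = 0.2428


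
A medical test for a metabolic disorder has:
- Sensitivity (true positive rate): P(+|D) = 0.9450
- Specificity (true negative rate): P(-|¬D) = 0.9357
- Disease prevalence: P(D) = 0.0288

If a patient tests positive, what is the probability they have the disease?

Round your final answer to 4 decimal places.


Let D = has disease, + = positive test

Given:
- P(D) = 0.0288 (prevalence)
- P(+|D) = 0.9450 (sensitivity)
- P(-|¬D) = 0.9357 (specificity)
- P(+|¬D) = 0.0643 (false positive rate = 1 - specificity)

Step 1: Find P(+)
P(+) = P(+|D)P(D) + P(+|¬D)P(¬D)
     = 0.9450 × 0.0288 + 0.0643 × 0.9712
     = 0.02721600 + 0.06244816
     = 0.08966416

Step 2: Apply Bayes' theorem for P(D|+)
P(D|+) = P(+|D)P(D) / P(+)
       = 0.02721600 / 0.08966416
       = 0.3035


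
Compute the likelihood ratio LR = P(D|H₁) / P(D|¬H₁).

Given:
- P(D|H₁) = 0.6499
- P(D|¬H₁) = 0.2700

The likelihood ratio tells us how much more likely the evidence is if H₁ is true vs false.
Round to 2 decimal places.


Likelihood Ratio (LR) = P(D|H₁) / P(D|¬H₁)

LR = 0.6499 / 0.2700
   = 2.41

The evidence is 2.41 times more likely if H₁ is true than if H₁ is false.
LR > 1, so observing D raises the odds in favor of H₁.


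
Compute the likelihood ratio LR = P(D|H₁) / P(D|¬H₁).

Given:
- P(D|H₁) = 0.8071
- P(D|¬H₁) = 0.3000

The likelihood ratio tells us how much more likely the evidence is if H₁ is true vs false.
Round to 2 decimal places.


Likelihood Ratio (LR) = P(D|H₁) / P(D|¬H₁)

LR = 0.8071 / 0.3000
   = 2.69

The evidence is 2.69 times more likely if H₁ is true than if H₁ is false.
Because LR exceeds 1, D is evidence for H₁.


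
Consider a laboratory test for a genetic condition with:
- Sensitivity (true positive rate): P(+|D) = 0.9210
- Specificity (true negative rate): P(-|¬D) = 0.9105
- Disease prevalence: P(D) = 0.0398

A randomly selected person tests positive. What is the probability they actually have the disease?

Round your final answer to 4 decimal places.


Let D = has disease, + = positive test

Given:
- P(D) = 0.0398 (prevalence)
- P(+|D) = 0.9210 (sensitivity)
- P(-|¬D) = 0.9105 (specificity)
- P(+|¬D) = 0.0895 (false positive rate = 1 - specificity)

Step 1: Find P(+)
P(+) = P(+|D)P(D) + P(+|¬D)P(¬D)
     = 0.9210 × 0.0398 + 0.0895 × 0.9602
     = 0.03665580 + 0.08593790
     = 0.12259370

Step 2: Apply Bayes' theorem for P(D|+)
P(D|+) = P(+|D)P(D) / P(+)
       = 0.03665580 / 0.12259370
       = 0.2990


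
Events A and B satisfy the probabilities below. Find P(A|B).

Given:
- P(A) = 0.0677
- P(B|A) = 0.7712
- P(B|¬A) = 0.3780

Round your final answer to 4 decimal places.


Bayes' theorem: P(A|B) = P(B|A) × P(A) / P(B)

Step 1: Calculate P(B) using law of total probability
P(B) = P(B|A)P(A) + P(B|¬A)P(¬A)
     = 0.7712 × 0.0677 + 0.3780 × 0.9323
     = 0.05221024 + 0.35240940
     = 0.40461964

Step 2: Apply Bayes' theorem
P(A|B) = P(B|A) × P(A) / P(B)
       = 0.05221024 / 0.40461964
       = 0.1290


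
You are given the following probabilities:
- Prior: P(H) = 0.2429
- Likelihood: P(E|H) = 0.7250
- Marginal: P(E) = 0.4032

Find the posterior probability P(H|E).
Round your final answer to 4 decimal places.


Using Bayes' theorem:

P(H|E) = P(E|H) × P(H) / P(E)
       = 0.7250 × 0.2429 / 0.4032
       = 0.17610250 / 0.4032
       = 0.4368

The evidence strengthens our belief in H.
Prior: 0.2429 → Posterior: 0.4368


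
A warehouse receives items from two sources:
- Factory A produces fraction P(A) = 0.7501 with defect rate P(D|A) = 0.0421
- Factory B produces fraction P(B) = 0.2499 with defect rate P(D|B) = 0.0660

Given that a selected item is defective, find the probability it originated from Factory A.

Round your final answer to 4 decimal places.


Let A = from Factory A, D = defective

Given:
- P(A) = 0.7501, P(B) = 0.2499
- P(D|A) = 0.0421, P(D|B) = 0.0660

Step 1: Find P(D)
P(D) = P(D|A)P(A) + P(D|B)P(B)
     = 0.0421 × 0.7501 + 0.0660 × 0.2499
     = 0.03157921 + 0.01649340
     = 0.04807261

Step 2: Apply Bayes' theorem
P(A|D) = P(D|A)P(A) / P(D)
       = 0.03157921 / 0.04807261
       = 0.6569


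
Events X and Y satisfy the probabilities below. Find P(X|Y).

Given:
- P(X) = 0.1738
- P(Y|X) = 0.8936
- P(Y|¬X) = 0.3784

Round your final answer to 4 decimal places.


Bayes' theorem: P(X|Y) = P(Y|X) × P(X) / P(Y)

Step 1: Calculate P(Y) using law of total probability
P(Y) = P(Y|X)P(X) + P(Y|¬X)P(¬X)
     = 0.8936 × 0.1738 + 0.3784 × 0.8262
     = 0.15530768 + 0.31263408
     = 0.46794176

Step 2: Apply Bayes' theorem
P(X|Y) = P(Y|X) × P(X) / P(Y)
       = 0.15530768 / 0.46794176
       = 0.3319


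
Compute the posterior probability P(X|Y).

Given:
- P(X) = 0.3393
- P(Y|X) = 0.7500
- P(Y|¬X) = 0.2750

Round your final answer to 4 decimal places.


Bayes' theorem: P(X|Y) = P(Y|X) × P(X) / P(Y)

Step 1: Calculate P(Y) using law of total probability
P(Y) = P(Y|X)P(X) + P(Y|¬X)P(¬X)
     = 0.7500 × 0.3393 + 0.2750 × 0.6607
     = 0.25447500 + 0.18169250
     = 0.43616750

Step 2: Apply Bayes' theorem
P(X|Y) = P(Y|X) × P(X) / P(Y)
       = 0.25447500 / 0.43616750
       = 0.5834


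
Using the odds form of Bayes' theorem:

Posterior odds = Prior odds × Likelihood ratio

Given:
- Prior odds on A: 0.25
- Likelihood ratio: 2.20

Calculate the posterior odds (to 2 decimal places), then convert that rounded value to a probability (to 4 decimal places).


Step 1: Calculate posterior odds
Posterior odds = Prior odds × LR
               = 0.25 × 2.20
               = 0.55

Step 2: Convert to probability
P(A|E) = Posterior odds / (1 + Posterior odds)
       = 0.55 / (1 + 0.55)
       = 0.55 / 1.55
       = 0.3548

The evidence increased P(A) from 0.2000 to 0.3548.


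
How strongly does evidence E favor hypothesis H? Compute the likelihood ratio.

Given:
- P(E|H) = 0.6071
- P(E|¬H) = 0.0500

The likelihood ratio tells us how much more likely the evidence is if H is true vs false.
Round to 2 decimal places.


Likelihood Ratio (LR) = P(E|H) / P(E|¬H)

LR = 0.6071 / 0.0500
   = 12.14

The evidence is 12.14 times more likely if H is true than if H is false.
Because LR exceeds 1, E is evidence for H.


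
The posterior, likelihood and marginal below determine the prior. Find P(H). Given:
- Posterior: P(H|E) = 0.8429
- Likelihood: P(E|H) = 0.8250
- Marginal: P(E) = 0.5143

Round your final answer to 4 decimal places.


From Bayes' theorem: P(H|E) = P(E|H) × P(H) / P(E)

Rearranging for P(H):
P(H) = P(H|E) × P(E) / P(E|H)
     = 0.8429 × 0.5143 / 0.8250
     = 0.43350347 / 0.8250
     = 0.5255


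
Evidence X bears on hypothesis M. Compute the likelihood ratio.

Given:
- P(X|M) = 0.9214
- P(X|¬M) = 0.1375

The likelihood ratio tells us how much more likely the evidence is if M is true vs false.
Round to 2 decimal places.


Likelihood Ratio (LR) = P(X|M) / P(X|¬M)

LR = 0.9214 / 0.1375
   = 6.70

The evidence is 6.70 times more likely if M is true than if M is false.
Because LR exceeds 1, X is evidence for M.


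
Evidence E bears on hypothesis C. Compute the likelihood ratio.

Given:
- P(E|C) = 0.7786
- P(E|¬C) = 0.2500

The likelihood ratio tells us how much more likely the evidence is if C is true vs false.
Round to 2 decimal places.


Likelihood Ratio (LR) = P(E|C) / P(E|¬C)

LR = 0.7786 / 0.2500
   = 3.11

The evidence is 3.11 times more likely if C is true than if C is false.
Because LR exceeds 1, E is evidence for C.


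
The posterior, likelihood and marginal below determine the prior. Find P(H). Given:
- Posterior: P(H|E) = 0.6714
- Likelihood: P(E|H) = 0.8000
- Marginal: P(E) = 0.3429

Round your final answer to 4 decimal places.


From Bayes' theorem: P(H|E) = P(E|H) × P(H) / P(E)

Rearranging for P(H):
P(H) = P(H|E) × P(E) / P(E|H)
     = 0.6714 × 0.3429 / 0.8000
     = 0.23022306 / 0.8000
     = 0.2878


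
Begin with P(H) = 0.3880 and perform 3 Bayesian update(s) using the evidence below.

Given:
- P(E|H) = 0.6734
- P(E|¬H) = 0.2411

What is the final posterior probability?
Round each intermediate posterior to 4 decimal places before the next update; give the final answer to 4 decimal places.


Sequential Bayesian updating:

Initial prior: P(H) = 0.3880

Update 1:
  P(E) = 0.6734 × 0.3880 + 0.2411 × 0.6120 = 0.26127920 + 0.14755320 = 0.40883240
  P(H|E) = 0.26127920 / 0.40883240 = 0.6391

Update 2:
  P(E) = 0.6734 × 0.6391 + 0.2411 × 0.3609 = 0.43036994 + 0.08701299 = 0.51738293
  P(H|E) = 0.43036994 / 0.51738293 = 0.8318

Update 3:
  P(E) = 0.6734 × 0.8318 + 0.2411 × 0.1682 = 0.56013412 + 0.04055302 = 0.60068714
  P(H|E) = 0.56013412 / 0.60068714 = 0.9325

Final posterior: 0.9325


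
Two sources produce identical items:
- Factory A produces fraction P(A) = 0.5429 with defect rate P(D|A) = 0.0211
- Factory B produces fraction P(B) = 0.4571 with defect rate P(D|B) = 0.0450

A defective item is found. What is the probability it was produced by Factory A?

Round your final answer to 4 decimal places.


Let A = from Factory A, D = defective

Given:
- P(A) = 0.5429, P(B) = 0.4571
- P(D|A) = 0.0211, P(D|B) = 0.0450

Step 1: Find P(D)
P(D) = P(D|A)P(A) + P(D|B)P(B)
     = 0.0211 × 0.5429 + 0.0450 × 0.4571
     = 0.01145519 + 0.02056950
     = 0.03202469

Step 2: Apply Bayes' theorem
P(A|D) = P(D|A)P(A) / P(D)
       = 0.01145519 / 0.03202469
       = 0.3577


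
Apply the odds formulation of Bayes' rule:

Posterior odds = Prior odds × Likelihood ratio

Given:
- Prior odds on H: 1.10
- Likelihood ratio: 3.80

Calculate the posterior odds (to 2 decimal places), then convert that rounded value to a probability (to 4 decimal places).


Step 1: Calculate posterior odds
Posterior odds = Prior odds × LR
               = 1.10 × 3.80
               = 4.18

Step 2: Convert to probability
P(H|E) = Posterior odds / (1 + Posterior odds)
       = 4.18 / (1 + 4.18)
       = 4.18 / 5.18
       = 0.8069

The evidence increased P(H) from 0.5238 to 0.8069.


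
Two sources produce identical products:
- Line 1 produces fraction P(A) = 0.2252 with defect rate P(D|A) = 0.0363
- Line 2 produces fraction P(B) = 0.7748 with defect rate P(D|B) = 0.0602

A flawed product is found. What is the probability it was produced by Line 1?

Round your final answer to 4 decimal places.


Let A = from Line 1, D = flawed

Given:
- P(A) = 0.2252, P(B) = 0.7748
- P(D|A) = 0.0363, P(D|B) = 0.0602

Step 1: Find P(D)
P(D) = P(D|A)P(A) + P(D|B)P(B)
     = 0.0363 × 0.2252 + 0.0602 × 0.7748
     = 0.00817476 + 0.04664296
     = 0.05481772

Step 2: Apply Bayes' theorem
P(A|D) = P(D|A)P(A) / P(D)
       = 0.00817476 / 0.05481772
       = 0.1491


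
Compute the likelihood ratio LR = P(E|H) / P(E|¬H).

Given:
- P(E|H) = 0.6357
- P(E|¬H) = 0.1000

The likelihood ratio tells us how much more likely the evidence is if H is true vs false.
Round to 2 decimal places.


Likelihood Ratio (LR) = P(E|H) / P(E|¬H)

LR = 0.6357 / 0.1000
   = 6.36

The evidence is 6.36 times more likely if H is true than if H is false.
Because LR exceeds 1, E is evidence for H.


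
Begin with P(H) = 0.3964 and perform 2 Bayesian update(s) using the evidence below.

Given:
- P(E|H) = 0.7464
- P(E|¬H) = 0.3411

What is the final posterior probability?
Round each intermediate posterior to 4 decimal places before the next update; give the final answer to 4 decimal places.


Sequential Bayesian updating:

Initial prior: P(H) = 0.3964

Update 1:
  P(E) = 0.7464 × 0.3964 + 0.3411 × 0.6036 = 0.29587296 + 0.20588796 = 0.50176092
  P(H|E) = 0.29587296 / 0.50176092 = 0.5897

Update 2:
  P(E) = 0.7464 × 0.5897 + 0.3411 × 0.4103 = 0.44015208 + 0.13995333 = 0.58010541
  P(H|E) = 0.44015208 / 0.58010541 = 0.7587

Final posterior: 0.7587


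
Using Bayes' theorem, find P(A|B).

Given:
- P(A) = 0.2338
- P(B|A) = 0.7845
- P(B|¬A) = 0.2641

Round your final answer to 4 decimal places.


Bayes' theorem: P(A|B) = P(B|A) × P(A) / P(B)

Step 1: Calculate P(B) using law of total probability
P(B) = P(B|A)P(A) + P(B|¬A)P(¬A)
     = 0.7845 × 0.2338 + 0.2641 × 0.7662
     = 0.18341610 + 0.20235342
     = 0.38576952

Step 2: Apply Bayes' theorem
P(A|B) = P(B|A) × P(A) / P(B)
       = 0.18341610 / 0.38576952
       = 0.4755


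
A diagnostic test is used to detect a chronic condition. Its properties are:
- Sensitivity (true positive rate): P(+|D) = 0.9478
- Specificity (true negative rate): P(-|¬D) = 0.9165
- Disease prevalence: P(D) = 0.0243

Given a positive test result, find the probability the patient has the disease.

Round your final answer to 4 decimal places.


Let D = has disease, + = positive test

Given:
- P(D) = 0.0243 (prevalence)
- P(+|D) = 0.9478 (sensitivity)
- P(-|¬D) = 0.9165 (specificity)
- P(+|¬D) = 0.0835 (false positive rate = 1 - specificity)

Step 1: Find P(+)
P(+) = P(+|D)P(D) + P(+|¬D)P(¬D)
     = 0.9478 × 0.0243 + 0.0835 × 0.9757
     = 0.02303154 + 0.08147095
     = 0.10450249

Step 2: Apply Bayes' theorem for P(D|+)
P(D|+) = P(+|D)P(D) / P(+)
       = 0.02303154 / 0.10450249
       = 0.2204


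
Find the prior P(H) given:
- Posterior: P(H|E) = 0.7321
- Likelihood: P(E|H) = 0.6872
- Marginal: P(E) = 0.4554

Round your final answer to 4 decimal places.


From Bayes' theorem: P(H|E) = P(E|H) × P(H) / P(E)

Rearranging for P(H):
P(H) = P(H|E) × P(E) / P(E|H)
     = 0.7321 × 0.4554 / 0.6872
     = 0.33339834 / 0.6872
     = 0.4852


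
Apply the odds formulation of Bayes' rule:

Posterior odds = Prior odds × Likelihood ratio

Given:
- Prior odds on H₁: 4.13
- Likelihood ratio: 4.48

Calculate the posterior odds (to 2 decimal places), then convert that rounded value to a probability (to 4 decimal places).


Step 1: Calculate posterior odds
Posterior odds = Prior odds × LR
               = 4.13 × 4.48
               = 18.50

Step 2: Convert to probability
P(H₁|E) = Posterior odds / (1 + Posterior odds)
       = 18.50 / (1 + 18.50)
       = 18.50 / 19.50
       = 0.9487

The evidence increased P(H₁) from 0.8051 to 0.9487.


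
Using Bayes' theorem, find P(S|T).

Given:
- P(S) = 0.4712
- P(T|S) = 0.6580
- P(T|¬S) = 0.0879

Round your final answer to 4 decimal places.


Bayes' theorem: P(S|T) = P(T|S) × P(S) / P(T)

Step 1: Calculate P(T) using law of total probability
P(T) = P(T|S)P(S) + P(T|¬S)P(¬S)
     = 0.6580 × 0.4712 + 0.0879 × 0.5288
     = 0.31004960 + 0.04648152
     = 0.35653112

Step 2: Apply Bayes' theorem
P(S|T) = P(T|S) × P(S) / P(T)
       = 0.31004960 / 0.35653112
       = 0.8696


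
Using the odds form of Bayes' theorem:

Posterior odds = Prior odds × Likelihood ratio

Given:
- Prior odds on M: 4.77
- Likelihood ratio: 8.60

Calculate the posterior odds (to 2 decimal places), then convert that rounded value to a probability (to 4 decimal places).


Step 1: Calculate posterior odds
Posterior odds = Prior odds × LR
               = 4.77 × 8.60
               = 41.02

Step 2: Convert to probability
P(M|E) = Posterior odds / (1 + Posterior odds)
       = 41.02 / (1 + 41.02)
       = 41.02 / 42.02
       = 0.9762

The evidence increased P(M) from 0.8267 to 0.9762.


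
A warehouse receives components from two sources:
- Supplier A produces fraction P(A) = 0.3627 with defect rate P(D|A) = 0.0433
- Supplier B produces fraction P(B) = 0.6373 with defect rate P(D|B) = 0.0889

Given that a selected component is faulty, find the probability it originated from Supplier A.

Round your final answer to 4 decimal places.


Let A = from Supplier A, D = faulty

Given:
- P(A) = 0.3627, P(B) = 0.6373
- P(D|A) = 0.0433, P(D|B) = 0.0889

Step 1: Find P(D)
P(D) = P(D|A)P(A) + P(D|B)P(B)
     = 0.0433 × 0.3627 + 0.0889 × 0.6373
     = 0.01570491 + 0.05665597
     = 0.07236088

Step 2: Apply Bayes' theorem
P(A|D) = P(D|A)P(A) / P(D)
       = 0.01570491 / 0.07236088
       = 0.2170


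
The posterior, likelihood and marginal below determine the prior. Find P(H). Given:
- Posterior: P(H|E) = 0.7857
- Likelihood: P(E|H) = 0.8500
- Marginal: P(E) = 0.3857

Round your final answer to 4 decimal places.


From Bayes' theorem: P(H|E) = P(E|H) × P(H) / P(E)

Rearranging for P(H):
P(H) = P(H|E) × P(E) / P(E|H)
     = 0.7857 × 0.3857 / 0.8500
     = 0.30304449 / 0.8500
     = 0.3565


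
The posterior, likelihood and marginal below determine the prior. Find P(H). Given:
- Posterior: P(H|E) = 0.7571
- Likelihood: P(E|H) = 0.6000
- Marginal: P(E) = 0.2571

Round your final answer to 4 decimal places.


From Bayes' theorem: P(H|E) = P(E|H) × P(H) / P(E)

Rearranging for P(H):
P(H) = P(H|E) × P(E) / P(E|H)
     = 0.7571 × 0.2571 / 0.6000
     = 0.19465041 / 0.6000
     = 0.3244


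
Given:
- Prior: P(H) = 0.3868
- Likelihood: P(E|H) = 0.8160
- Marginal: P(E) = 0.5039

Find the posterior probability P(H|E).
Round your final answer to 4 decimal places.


Using Bayes' theorem:

P(H|E) = P(E|H) × P(H) / P(E)
       = 0.8160 × 0.3868 / 0.5039
       = 0.31562880 / 0.5039
       = 0.6264

The evidence strengthens our belief in H.
Prior: 0.3868 → Posterior: 0.6264


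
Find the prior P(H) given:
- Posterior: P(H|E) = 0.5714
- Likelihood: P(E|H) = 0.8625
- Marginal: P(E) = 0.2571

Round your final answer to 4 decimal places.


From Bayes' theorem: P(H|E) = P(E|H) × P(H) / P(E)

Rearranging for P(H):
P(H) = P(H|E) × P(E) / P(E|H)
     = 0.5714 × 0.2571 / 0.8625
     = 0.14690694 / 0.8625
     = 0.1703


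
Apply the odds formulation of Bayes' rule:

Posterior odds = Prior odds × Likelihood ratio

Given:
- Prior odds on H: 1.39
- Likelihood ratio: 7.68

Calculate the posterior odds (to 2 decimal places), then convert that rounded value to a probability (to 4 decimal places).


Step 1: Calculate posterior odds
Posterior odds = Prior odds × LR
               = 1.39 × 7.68
               = 10.68

Step 2: Convert to probability
P(H|E) = Posterior odds / (1 + Posterior odds)
       = 10.68 / (1 + 10.68)
       = 10.68 / 11.68
       = 0.9144

The evidence increased P(H) from 0.5816 to 0.9144.


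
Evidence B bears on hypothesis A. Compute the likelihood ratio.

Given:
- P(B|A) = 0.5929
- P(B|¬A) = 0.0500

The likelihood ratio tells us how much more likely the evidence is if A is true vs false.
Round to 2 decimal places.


Likelihood Ratio (LR) = P(B|A) / P(B|¬A)

LR = 0.5929 / 0.0500
   = 11.86

The evidence is 11.86 times more likely if A is true than if A is false.
LR > 1, so observing B raises the odds in favor of A.


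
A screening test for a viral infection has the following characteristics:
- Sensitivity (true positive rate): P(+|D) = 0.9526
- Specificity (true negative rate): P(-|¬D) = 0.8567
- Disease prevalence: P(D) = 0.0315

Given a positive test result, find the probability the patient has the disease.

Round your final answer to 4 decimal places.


Let D = has disease, + = positive test

Given:
- P(D) = 0.0315 (prevalence)
- P(+|D) = 0.9526 (sensitivity)
- P(-|¬D) = 0.8567 (specificity)
- P(+|¬D) = 0.1433 (false positive rate = 1 - specificity)

Step 1: Find P(+)
P(+) = P(+|D)P(D) + P(+|¬D)P(¬D)
     = 0.9526 × 0.0315 + 0.1433 × 0.9685
     = 0.03000690 + 0.13878605
     = 0.16879295

Step 2: Apply Bayes' theorem for P(D|+)
P(D|+) = P(+|D)P(D) / P(+)
       = 0.03000690 / 0.16879295
       = 0.1778


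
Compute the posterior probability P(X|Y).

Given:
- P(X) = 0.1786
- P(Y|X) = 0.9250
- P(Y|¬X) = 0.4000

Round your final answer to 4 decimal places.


Bayes' theorem: P(X|Y) = P(Y|X) × P(X) / P(Y)

Step 1: Calculate P(Y) using law of total probability
P(Y) = P(Y|X)P(X) + P(Y|¬X)P(¬X)
     = 0.9250 × 0.1786 + 0.4000 × 0.8214
     = 0.16520500 + 0.32856000
     = 0.49376500

Step 2: Apply Bayes' theorem
P(X|Y) = P(Y|X) × P(X) / P(Y)
       = 0.16520500 / 0.49376500
       = 0.3346


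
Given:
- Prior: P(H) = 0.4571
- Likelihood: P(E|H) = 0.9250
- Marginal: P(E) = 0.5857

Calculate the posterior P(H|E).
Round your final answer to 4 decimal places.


Using Bayes' theorem:

P(H|E) = P(E|H) × P(H) / P(E)
       = 0.9250 × 0.4571 / 0.5857
       = 0.42281750 / 0.5857
       = 0.7219

The evidence strengthens our belief in H.
Prior: 0.4571 → Posterior: 0.7219


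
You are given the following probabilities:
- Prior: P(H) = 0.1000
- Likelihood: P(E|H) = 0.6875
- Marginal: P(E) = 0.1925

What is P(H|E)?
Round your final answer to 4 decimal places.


Using Bayes' theorem:

P(H|E) = P(E|H) × P(H) / P(E)
       = 0.6875 × 0.1000 / 0.1925
       = 0.06875000 / 0.1925
       = 0.3571

The evidence strengthens our belief in H.
Prior: 0.1000 → Posterior: 0.3571


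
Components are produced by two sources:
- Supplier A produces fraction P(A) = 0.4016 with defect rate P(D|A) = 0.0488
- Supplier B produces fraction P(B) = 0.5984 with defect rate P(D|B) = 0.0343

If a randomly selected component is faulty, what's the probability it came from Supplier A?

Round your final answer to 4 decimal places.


Let A = from Supplier A, D = faulty

Given:
- P(A) = 0.4016, P(B) = 0.5984
- P(D|A) = 0.0488, P(D|B) = 0.0343

Step 1: Find P(D)
P(D) = P(D|A)P(A) + P(D|B)P(B)
     = 0.0488 × 0.4016 + 0.0343 × 0.5984
     = 0.01959808 + 0.02052512
     = 0.04012320

Step 2: Apply Bayes' theorem
P(A|D) = P(D|A)P(A) / P(D)
       = 0.01959808 / 0.04012320
       = 0.4884


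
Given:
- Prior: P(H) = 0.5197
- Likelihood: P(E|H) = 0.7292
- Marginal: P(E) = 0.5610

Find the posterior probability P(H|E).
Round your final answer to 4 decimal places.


Using Bayes' theorem:

P(H|E) = P(E|H) × P(H) / P(E)
       = 0.7292 × 0.5197 / 0.5610
       = 0.37896524 / 0.5610
       = 0.6755

The evidence strengthens our belief in H.
Prior: 0.5197 → Posterior: 0.6755


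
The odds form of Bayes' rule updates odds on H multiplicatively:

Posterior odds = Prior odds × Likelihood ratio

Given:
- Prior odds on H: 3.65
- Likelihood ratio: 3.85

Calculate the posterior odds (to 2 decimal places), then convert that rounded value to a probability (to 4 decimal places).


Step 1: Calculate posterior odds
Posterior odds = Prior odds × LR
               = 3.65 × 3.85
               = 14.05

Step 2: Convert to probability
P(H|E) = Posterior odds / (1 + Posterior odds)
       = 14.05 / (1 + 14.05)
       = 14.05 / 15.05
       = 0.9336

The evidence increased P(H) from 0.7849 to 0.9336.


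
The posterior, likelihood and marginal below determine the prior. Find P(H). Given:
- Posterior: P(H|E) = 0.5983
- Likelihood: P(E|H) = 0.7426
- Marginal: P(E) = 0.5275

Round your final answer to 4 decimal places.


From Bayes' theorem: P(H|E) = P(E|H) × P(H) / P(E)

Rearranging for P(H):
P(H) = P(H|E) × P(E) / P(E|H)
     = 0.5983 × 0.5275 / 0.7426
     = 0.31560325 / 0.7426
     = 0.4250


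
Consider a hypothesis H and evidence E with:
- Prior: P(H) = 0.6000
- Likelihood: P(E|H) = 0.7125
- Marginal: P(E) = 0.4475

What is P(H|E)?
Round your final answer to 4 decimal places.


Using Bayes' theorem:

P(H|E) = P(E|H) × P(H) / P(E)
       = 0.7125 × 0.6000 / 0.4475
       = 0.42750000 / 0.4475
       = 0.9553

The evidence strengthens our belief in H.
Prior: 0.6000 → Posterior: 0.9553


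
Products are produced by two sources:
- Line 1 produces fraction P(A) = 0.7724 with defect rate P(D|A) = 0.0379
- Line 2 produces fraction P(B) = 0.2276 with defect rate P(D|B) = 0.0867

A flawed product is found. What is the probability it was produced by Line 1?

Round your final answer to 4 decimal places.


Let A = from Line 1, D = flawed

Given:
- P(A) = 0.7724, P(B) = 0.2276
- P(D|A) = 0.0379, P(D|B) = 0.0867

Step 1: Find P(D)
P(D) = P(D|A)P(A) + P(D|B)P(B)
     = 0.0379 × 0.7724 + 0.0867 × 0.2276
     = 0.02927396 + 0.01973292
     = 0.04900688

Step 2: Apply Bayes' theorem
P(A|D) = P(D|A)P(A) / P(D)
       = 0.02927396 / 0.04900688
       = 0.5973


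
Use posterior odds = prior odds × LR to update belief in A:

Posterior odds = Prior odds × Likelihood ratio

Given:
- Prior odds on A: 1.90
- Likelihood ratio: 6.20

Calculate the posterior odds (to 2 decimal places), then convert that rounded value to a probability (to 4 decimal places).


Step 1: Calculate posterior odds
Posterior odds = Prior odds × LR
               = 1.90 × 6.20
               = 11.78

Step 2: Convert to probability
P(A|E) = Posterior odds / (1 + Posterior odds)
       = 11.78 / (1 + 11.78)
       = 11.78 / 12.78
       = 0.9218

The evidence increased P(A) from 0.6552 to 0.9218.


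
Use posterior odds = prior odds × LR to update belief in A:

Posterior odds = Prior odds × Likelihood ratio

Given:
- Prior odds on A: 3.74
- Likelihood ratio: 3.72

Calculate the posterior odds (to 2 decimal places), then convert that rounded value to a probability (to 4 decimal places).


Step 1: Calculate posterior odds
Posterior odds = Prior odds × LR
               = 3.74 × 3.72
               = 13.91

Step 2: Convert to probability
P(A|E) = Posterior odds / (1 + Posterior odds)
       = 13.91 / (1 + 13.91)
       = 13.91 / 14.91
       = 0.9329

The evidence increased P(A) from 0.7890 to 0.9329.


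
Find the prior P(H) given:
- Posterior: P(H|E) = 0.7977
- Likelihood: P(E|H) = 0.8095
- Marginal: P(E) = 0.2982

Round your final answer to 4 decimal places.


From Bayes' theorem: P(H|E) = P(E|H) × P(H) / P(E)

Rearranging for P(H):
P(H) = P(H|E) × P(E) / P(E|H)
     = 0.7977 × 0.2982 / 0.8095
     = 0.23787414 / 0.8095
     = 0.2939


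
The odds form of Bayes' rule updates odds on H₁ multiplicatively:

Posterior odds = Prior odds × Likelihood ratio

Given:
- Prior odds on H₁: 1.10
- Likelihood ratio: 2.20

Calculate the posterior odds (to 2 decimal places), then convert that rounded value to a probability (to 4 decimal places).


Step 1: Calculate posterior odds
Posterior odds = Prior odds × LR
               = 1.10 × 2.20
               = 2.42

Step 2: Convert to probability
P(H₁|E) = Posterior odds / (1 + Posterior odds)
       = 2.42 / (1 + 2.42)
       = 2.42 / 3.42
       = 0.7076

The evidence increased P(H₁) from 0.5238 to 0.7076.


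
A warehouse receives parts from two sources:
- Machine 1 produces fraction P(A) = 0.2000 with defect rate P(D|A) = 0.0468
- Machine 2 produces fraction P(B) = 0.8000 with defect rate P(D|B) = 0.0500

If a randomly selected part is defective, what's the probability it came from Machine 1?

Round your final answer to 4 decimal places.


Let A = from Machine 1, D = defective

Given:
- P(A) = 0.2000, P(B) = 0.8000
- P(D|A) = 0.0468, P(D|B) = 0.0500

Step 1: Find P(D)
P(D) = P(D|A)P(A) + P(D|B)P(B)
     = 0.0468 × 0.2000 + 0.0500 × 0.8000
     = 0.00936000 + 0.04000000
     = 0.04936000

Step 2: Apply Bayes' theorem
P(A|D) = P(D|A)P(A) / P(D)
       = 0.00936000 / 0.04936000
       = 0.1896


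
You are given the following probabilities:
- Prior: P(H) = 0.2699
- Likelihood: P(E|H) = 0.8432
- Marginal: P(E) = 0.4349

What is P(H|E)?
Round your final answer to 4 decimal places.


Using Bayes' theorem:

P(H|E) = P(E|H) × P(H) / P(E)
       = 0.8432 × 0.2699 / 0.4349
       = 0.22757968 / 0.4349
       = 0.5233

The evidence strengthens our belief in H.
Prior: 0.2699 → Posterior: 0.5233


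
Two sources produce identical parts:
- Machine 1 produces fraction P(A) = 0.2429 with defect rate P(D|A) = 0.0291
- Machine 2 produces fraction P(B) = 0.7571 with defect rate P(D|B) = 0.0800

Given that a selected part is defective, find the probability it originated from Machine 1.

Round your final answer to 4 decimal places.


Let A = from Machine 1, D = defective

Given:
- P(A) = 0.2429, P(B) = 0.7571
- P(D|A) = 0.0291, P(D|B) = 0.0800

Step 1: Find P(D)
P(D) = P(D|A)P(A) + P(D|B)P(B)
     = 0.0291 × 0.2429 + 0.0800 × 0.7571
     = 0.00706839 + 0.06056800
     = 0.06763639

Step 2: Apply Bayes' theorem
P(A|D) = P(D|A)P(A) / P(D)
       = 0.00706839 / 0.06763639
       = 0.1045


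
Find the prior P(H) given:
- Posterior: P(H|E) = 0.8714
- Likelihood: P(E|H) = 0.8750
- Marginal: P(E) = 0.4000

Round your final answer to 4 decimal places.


From Bayes' theorem: P(H|E) = P(E|H) × P(H) / P(E)

Rearranging for P(H):
P(H) = P(H|E) × P(E) / P(E|H)
     = 0.8714 × 0.4000 / 0.8750
     = 0.34856000 / 0.8750
     = 0.3984


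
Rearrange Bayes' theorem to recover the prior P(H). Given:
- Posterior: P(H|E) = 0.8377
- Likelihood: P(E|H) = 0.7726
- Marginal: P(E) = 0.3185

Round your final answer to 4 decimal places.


From Bayes' theorem: P(H|E) = P(E|H) × P(H) / P(E)

Rearranging for P(H):
P(H) = P(H|E) × P(E) / P(E|H)
     = 0.8377 × 0.3185 / 0.7726
     = 0.26680745 / 0.7726
     = 0.3453


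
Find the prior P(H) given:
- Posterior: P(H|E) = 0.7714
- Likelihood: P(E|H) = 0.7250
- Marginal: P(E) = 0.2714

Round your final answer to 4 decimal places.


From Bayes' theorem: P(H|E) = P(E|H) × P(H) / P(E)

Rearranging for P(H):
P(H) = P(H|E) × P(E) / P(E|H)
     = 0.7714 × 0.2714 / 0.7250
     = 0.20935796 / 0.7250
     = 0.2888


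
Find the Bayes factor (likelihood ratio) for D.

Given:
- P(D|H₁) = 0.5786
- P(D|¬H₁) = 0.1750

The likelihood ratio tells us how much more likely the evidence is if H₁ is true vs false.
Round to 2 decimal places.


Likelihood Ratio (LR) = P(D|H₁) / P(D|¬H₁)

LR = 0.5786 / 0.1750
   = 3.31

The evidence is 3.31 times more likely if H₁ is true than if H₁ is false.
LR > 1, so observing D raises the odds in favor of H₁.


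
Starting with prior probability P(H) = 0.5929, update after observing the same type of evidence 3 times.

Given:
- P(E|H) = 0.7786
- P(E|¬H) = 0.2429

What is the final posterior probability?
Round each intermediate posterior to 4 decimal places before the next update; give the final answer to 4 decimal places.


Sequential Bayesian updating:

Initial prior: P(H) = 0.5929

Update 1:
  P(E) = 0.7786 × 0.5929 + 0.2429 × 0.4071 = 0.46163194 + 0.09888459 = 0.56051653
  P(H|E) = 0.46163194 / 0.56051653 = 0.8236

Update 2:
  P(E) = 0.7786 × 0.8236 + 0.2429 × 0.1764 = 0.64125496 + 0.04284756 = 0.68410252
  P(H|E) = 0.64125496 / 0.68410252 = 0.9374

Update 3:
  P(E) = 0.7786 × 0.9374 + 0.2429 × 0.0626 = 0.72985964 + 0.01520554 = 0.74506518
  P(H|E) = 0.72985964 / 0.74506518 = 0.9796

Final posterior: 0.9796


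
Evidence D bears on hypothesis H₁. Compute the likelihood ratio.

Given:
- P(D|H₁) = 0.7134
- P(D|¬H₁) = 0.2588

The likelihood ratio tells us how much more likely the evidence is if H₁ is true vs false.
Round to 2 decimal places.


Likelihood Ratio (LR) = P(D|H₁) / P(D|¬H₁)

LR = 0.7134 / 0.2588
   = 2.76

The evidence is 2.76 times more likely if H₁ is true than if H₁ is false.
Since LR > 1, the evidence supports H₁ over ¬H₁.


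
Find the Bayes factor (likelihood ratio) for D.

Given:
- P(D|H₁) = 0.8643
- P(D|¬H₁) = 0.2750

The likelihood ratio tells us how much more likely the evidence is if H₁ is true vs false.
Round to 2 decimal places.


Likelihood Ratio (LR) = P(D|H₁) / P(D|¬H₁)

LR = 0.8643 / 0.2750
   = 3.14

The evidence is 3.14 times more likely if H₁ is true than if H₁ is false.
LR > 1, so observing D raises the odds in favor of H₁.


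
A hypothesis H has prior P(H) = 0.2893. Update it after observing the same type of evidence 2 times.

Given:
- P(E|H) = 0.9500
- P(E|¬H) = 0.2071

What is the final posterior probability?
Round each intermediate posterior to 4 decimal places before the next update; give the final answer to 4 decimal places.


Sequential Bayesian updating:

Initial prior: P(H) = 0.2893

Update 1:
  P(E) = 0.9500 × 0.2893 + 0.2071 × 0.7107 = 0.27483500 + 0.14718597 = 0.42202097
  P(H|E) = 0.27483500 / 0.42202097 = 0.6512

Update 2:
  P(E) = 0.9500 × 0.6512 + 0.2071 × 0.3488 = 0.61864000 + 0.07223648 = 0.69087648
  P(H|E) = 0.61864000 / 0.69087648 = 0.8954

Final posterior: 0.8954


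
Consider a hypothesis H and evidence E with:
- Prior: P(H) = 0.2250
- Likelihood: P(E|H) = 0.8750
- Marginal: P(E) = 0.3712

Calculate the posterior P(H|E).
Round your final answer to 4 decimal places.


Using Bayes' theorem:

P(H|E) = P(E|H) × P(H) / P(E)
       = 0.8750 × 0.2250 / 0.3712
       = 0.19687500 / 0.3712
       = 0.5304

The evidence strengthens our belief in H.
Prior: 0.2250 → Posterior: 0.5304


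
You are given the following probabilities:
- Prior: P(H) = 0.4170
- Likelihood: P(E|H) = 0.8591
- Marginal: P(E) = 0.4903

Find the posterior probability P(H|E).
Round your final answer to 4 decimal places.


Using Bayes' theorem:

P(H|E) = P(E|H) × P(H) / P(E)
       = 0.8591 × 0.4170 / 0.4903
       = 0.35824470 / 0.4903
       = 0.7307

The evidence strengthens our belief in H.
Prior: 0.4170 → Posterior: 0.7307


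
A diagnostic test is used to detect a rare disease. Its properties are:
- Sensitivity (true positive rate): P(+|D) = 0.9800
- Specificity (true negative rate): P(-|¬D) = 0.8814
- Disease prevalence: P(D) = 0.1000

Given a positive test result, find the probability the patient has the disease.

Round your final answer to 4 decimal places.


Let D = has disease, + = positive test

Given:
- P(D) = 0.1000 (prevalence)
- P(+|D) = 0.9800 (sensitivity)
- P(-|¬D) = 0.8814 (specificity)
- P(+|¬D) = 0.1186 (false positive rate = 1 - specificity)

Step 1: Find P(+)
P(+) = P(+|D)P(D) + P(+|¬D)P(¬D)
     = 0.9800 × 0.1000 + 0.1186 × 0.9000
     = 0.09800000 + 0.10674000
     = 0.20474000

Step 2: Apply Bayes' theorem for P(D|+)
P(D|+) = P(+|D)P(D) / P(+)
       = 0.09800000 / 0.20474000
       = 0.4787


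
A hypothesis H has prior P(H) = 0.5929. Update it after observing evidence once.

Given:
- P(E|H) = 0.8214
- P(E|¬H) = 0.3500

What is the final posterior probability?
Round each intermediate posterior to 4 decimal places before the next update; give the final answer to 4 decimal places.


Sequential Bayesian updating:

Initial prior: P(H) = 0.5929

Update 1:
  P(E) = 0.8214 × 0.5929 + 0.3500 × 0.4071 = 0.48700806 + 0.14248500 = 0.62949306
  P(H|E) = 0.48700806 / 0.62949306 = 0.7737

Final posterior: 0.7737


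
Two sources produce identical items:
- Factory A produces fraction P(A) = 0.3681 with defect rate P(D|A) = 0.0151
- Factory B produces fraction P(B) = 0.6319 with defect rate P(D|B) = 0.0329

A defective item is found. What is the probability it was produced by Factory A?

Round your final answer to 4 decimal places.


Let A = from Factory A, D = defective

Given:
- P(A) = 0.3681, P(B) = 0.6319
- P(D|A) = 0.0151, P(D|B) = 0.0329

Step 1: Find P(D)
P(D) = P(D|A)P(A) + P(D|B)P(B)
     = 0.0151 × 0.3681 + 0.0329 × 0.6319
     = 0.00555831 + 0.02078951
     = 0.02634782

Step 2: Apply Bayes' theorem
P(A|D) = P(D|A)P(A) / P(D)
       = 0.00555831 / 0.02634782
       = 0.2110


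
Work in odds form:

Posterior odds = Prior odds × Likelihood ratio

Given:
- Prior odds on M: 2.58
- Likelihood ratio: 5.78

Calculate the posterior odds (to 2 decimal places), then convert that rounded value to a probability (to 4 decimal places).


Step 1: Calculate posterior odds
Posterior odds = Prior odds × LR
               = 2.58 × 5.78
               = 14.91

Step 2: Convert to probability
P(M|E) = Posterior odds / (1 + Posterior odds)
       = 14.91 / (1 + 14.91)
       = 14.91 / 15.91
       = 0.9371

The evidence increased P(M) from 0.7207 to 0.9371.


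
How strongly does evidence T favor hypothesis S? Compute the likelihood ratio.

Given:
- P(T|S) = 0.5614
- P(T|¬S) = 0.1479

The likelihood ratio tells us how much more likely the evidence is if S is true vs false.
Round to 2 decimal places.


Likelihood Ratio (LR) = P(T|S) / P(T|¬S)

LR = 0.5614 / 0.1479
   = 3.80

The evidence is 3.80 times more likely if S is true than if S is false.
Since LR > 1, the evidence supports S over ¬S.


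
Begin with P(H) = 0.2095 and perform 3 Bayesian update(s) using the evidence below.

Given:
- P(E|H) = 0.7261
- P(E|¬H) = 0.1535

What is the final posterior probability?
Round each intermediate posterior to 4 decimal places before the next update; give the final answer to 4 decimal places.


Sequential Bayesian updating:

Initial prior: P(H) = 0.2095

Update 1:
  P(E) = 0.7261 × 0.2095 + 0.1535 × 0.7905 = 0.15211795 + 0.12134175 = 0.27345970
  P(H|E) = 0.15211795 / 0.27345970 = 0.5563

Update 2:
  P(E) = 0.7261 × 0.5563 + 0.1535 × 0.4437 = 0.40392943 + 0.06810795 = 0.47203738
  P(H|E) = 0.40392943 / 0.47203738 = 0.8557

Update 3:
  P(E) = 0.7261 × 0.8557 + 0.1535 × 0.1443 = 0.62132377 + 0.02215005 = 0.64347382
  P(H|E) = 0.62132377 / 0.64347382 = 0.9656

Final posterior: 0.9656


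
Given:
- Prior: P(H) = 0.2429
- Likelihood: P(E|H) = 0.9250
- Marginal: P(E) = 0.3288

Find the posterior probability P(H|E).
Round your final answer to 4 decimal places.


Using Bayes' theorem:

P(H|E) = P(E|H) × P(H) / P(E)
       = 0.9250 × 0.2429 / 0.3288
       = 0.22468250 / 0.3288
       = 0.6833

The evidence strengthens our belief in H.
Prior: 0.2429 → Posterior: 0.6833


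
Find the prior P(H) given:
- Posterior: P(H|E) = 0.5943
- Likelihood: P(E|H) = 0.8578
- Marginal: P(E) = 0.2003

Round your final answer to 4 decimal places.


From Bayes' theorem: P(H|E) = P(E|H) × P(H) / P(E)

Rearranging for P(H):
P(H) = P(H|E) × P(E) / P(E|H)
     = 0.5943 × 0.2003 / 0.8578
     = 0.11903829 / 0.8578
     = 0.1388


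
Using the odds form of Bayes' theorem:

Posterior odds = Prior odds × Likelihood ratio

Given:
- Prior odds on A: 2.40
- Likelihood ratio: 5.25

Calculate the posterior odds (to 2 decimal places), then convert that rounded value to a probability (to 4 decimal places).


Step 1: Calculate posterior odds
Posterior odds = Prior odds × LR
               = 2.40 × 5.25
               = 12.60

Step 2: Convert to probability
P(A|E) = Posterior odds / (1 + Posterior odds)
       = 12.60 / (1 + 12.60)
       = 12.60 / 13.60
       = 0.9265

The evidence increased P(A) from 0.7059 to 0.9265.


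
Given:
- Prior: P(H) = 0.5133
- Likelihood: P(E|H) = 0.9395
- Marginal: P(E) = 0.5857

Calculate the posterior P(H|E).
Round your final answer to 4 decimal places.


Using Bayes' theorem:

P(H|E) = P(E|H) × P(H) / P(E)
       = 0.9395 × 0.5133 / 0.5857
       = 0.48224535 / 0.5857
       = 0.8234

The evidence strengthens our belief in H.
Prior: 0.5133 → Posterior: 0.8234


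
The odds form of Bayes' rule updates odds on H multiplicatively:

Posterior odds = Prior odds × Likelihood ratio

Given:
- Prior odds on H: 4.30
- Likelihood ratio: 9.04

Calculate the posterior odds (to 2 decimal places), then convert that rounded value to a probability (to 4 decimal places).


Step 1: Calculate posterior odds
Posterior odds = Prior odds × LR
               = 4.30 × 9.04
               = 38.87

Step 2: Convert to probability
P(H|E) = Posterior odds / (1 + Posterior odds)
       = 38.87 / (1 + 38.87)
       = 38.87 / 39.87
       = 0.9749

The evidence increased P(H) from 0.8113 to 0.9749.


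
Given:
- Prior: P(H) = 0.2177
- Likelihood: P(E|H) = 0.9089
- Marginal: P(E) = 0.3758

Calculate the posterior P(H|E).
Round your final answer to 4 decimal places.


Using Bayes' theorem:

P(H|E) = P(E|H) × P(H) / P(E)
       = 0.9089 × 0.2177 / 0.3758
       = 0.19786753 / 0.3758
       = 0.5265

The evidence strengthens our belief in H.
Prior: 0.2177 → Posterior: 0.5265


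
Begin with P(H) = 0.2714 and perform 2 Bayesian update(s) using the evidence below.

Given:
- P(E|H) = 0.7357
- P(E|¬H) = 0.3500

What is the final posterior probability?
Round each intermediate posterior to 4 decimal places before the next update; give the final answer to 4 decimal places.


Sequential Bayesian updating:

Initial prior: P(H) = 0.2714

Update 1:
  P(E) = 0.7357 × 0.2714 + 0.3500 × 0.7286 = 0.19966898 + 0.25501000 = 0.45467898
  P(H|E) = 0.19966898 / 0.45467898 = 0.4391

Update 2:
  P(E) = 0.7357 × 0.4391 + 0.3500 × 0.5609 = 0.32304587 + 0.19631500 = 0.51936087
  P(H|E) = 0.32304587 / 0.51936087 = 0.6220

Final posterior: 0.6220
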